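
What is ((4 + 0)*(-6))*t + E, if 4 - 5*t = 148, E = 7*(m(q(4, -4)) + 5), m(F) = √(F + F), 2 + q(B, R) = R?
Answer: 3631/5 + 14*I*√3 ≈ 726.2 + 24.249*I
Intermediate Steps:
q(B, R) = -2 + R
m(F) = √2*√F (m(F) = √(2*F) = √2*√F)
E = 35 + 14*I*√3 (E = 7*(√2*√(-2 - 4) + 5) = 7*(√2*√(-6) + 5) = 7*(√2*(I*√6) + 5) = 7*(2*I*√3 + 5) = 7*(5 + 2*I*√3) = 35 + 14*I*√3 ≈ 35.0 + 24.249*I)
t = -144/5 (t = ⅘ - ⅕*148 = ⅘ - 148/5 = -144/5 ≈ -28.800)
((4 + 0)*(-6))*t + E = ((4 + 0)*(-6))*(-144/5) + (35 + 14*I*√3) = (4*(-6))*(-144/5) + (35 + 14*I*√3) = -24*(-144/5) + (35 + 14*I*√3) = 3456/5 + (35 + 14*I*√3) = 3631/5 + 14*I*√3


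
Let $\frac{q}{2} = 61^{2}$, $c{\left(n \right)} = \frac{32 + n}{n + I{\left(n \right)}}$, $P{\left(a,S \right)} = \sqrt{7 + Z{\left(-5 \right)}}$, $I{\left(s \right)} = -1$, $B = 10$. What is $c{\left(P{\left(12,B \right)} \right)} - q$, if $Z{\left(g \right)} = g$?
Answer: $-7408 + 33 \sqrt{2} \approx -7361.3$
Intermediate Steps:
$P{\left(a,S \right)} = \sqrt{2}$ ($P{\left(a,S \right)} = \sqrt{7 - 5} = \sqrt{2}$)
$c{\left(n \right)} = \frac{32 + n}{-1 + n}$ ($c{\left(n \right)} = \frac{32 + n}{n - 1} = \frac{32 + n}{-1 + n}$)
$q = 7442$ ($q = 2 \cdot 61^{2} = 2 \cdot 3721 = 7442$)
$c{\left(P{\left(12,B \right)} \right)} - q = \frac{32 + \sqrt{2}}{-1 + \sqrt{2}} - 7442 = -7442 + \frac{32 + \sqrt{2}}{-1 + \sqrt{2}}$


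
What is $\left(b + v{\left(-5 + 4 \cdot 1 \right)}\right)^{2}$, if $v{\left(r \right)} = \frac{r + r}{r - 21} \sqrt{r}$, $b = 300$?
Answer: $\frac{\left(3300 + i\right)^{2}}{121} \approx 90000.0 + 54.545 i$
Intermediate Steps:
$v{\left(r \right)} = \frac{2 r^{\frac{3}{2}}}{-21 + r}$ ($v{\left(r \right)} = \frac{2 r}{-21 + r} \sqrt{r} = \frac{2 r^{\frac{3}{2}}}{-21 + r}$)
$\left(b + v{\left(-5 + 4 \cdot 1 \right)}\right)^{2} = \left(300 + \frac{2 \left(-5 + 4 \cdot 1\right)^{\frac{3}{2}}}{-21 + \left(-5 + 4 \cdot 1\right)}\right)^{2} = \left(300 + \frac{2 \left(-5 + 4\right)^{\frac{3}{2}}}{-21 + \left(-5 + 4\right)}\right)^{2} = \left(300 + \frac{2 \left(-1\right)^{\frac{3}{2}}}{-21 - 1}\right)^{2} = \left(300 + \frac{2 \left(- i\right)}{-22}\right)^{2} = \left(300 + 2 \left(- i\right) \left(- \frac{1}{22}\right)\right)^{2} = \left(300 + \frac{i}{11}\right)^{2}$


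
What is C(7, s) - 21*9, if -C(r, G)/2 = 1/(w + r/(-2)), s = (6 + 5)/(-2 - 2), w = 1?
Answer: -941/5 ≈ -188.20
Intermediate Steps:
s = -11/4 (s = 11/(-4) = 11*(-¼) = -11/4 ≈ -2.7500)
C(r, G) = -2/(1 - r/2) (C(r, G) = -2/(1 + r/(-2)) = -2/(1 + r*(-½)) = -2/(1 - r/2))
C(7, s) - 21*9 = 4/(-2 + 7) - 21*9 = 4/5 - 189 = 4*(⅕) - 189 = ⅘ - 189 = -941/5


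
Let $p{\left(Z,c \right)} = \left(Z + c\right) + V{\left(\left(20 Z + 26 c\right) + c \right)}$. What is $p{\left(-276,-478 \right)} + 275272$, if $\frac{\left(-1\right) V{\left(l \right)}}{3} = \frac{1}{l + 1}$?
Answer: $\frac{5057994153}{18425} \approx 2.7452 \cdot 10^{5}$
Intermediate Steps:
$V{\left(l \right)} = - \frac{3}{1 + l}$ ($V{\left(l \right)} = - \frac{3}{l + 1} = - \frac{3}{1 + l}$)
$p{\left(Z,c \right)} = Z + c - \frac{3}{1 + 20 Z + 27 c}$ ($p{\left(Z,c \right)} = \left(Z + c\right) - \frac{3}{1 + \left(\left(20 Z + 26 c\right) + c\right)} = \left(Z + c\right) - \frac{3}{1 + \left(20 Z + 27 c\right)} = \left(Z + c\right) - \frac{3}{1 + 20 Z + 27 c} = Z + c - \frac{3}{1 + 20 Z + 27 c}$)
$p{\left(-276,-478 \right)} + 275272 = \left(-276 - 478 - \frac{3}{1 + 20 \left(-276\right) + 27 \left(-478\right)}\right) + 275272 = \left(-276 - 478 - \frac{3}{1 - 5520 - 12906}\right) + 275272 = \left(-276 - 478 - \frac{3}{-18425}\right) + 275272 = \left(-276 - 478 - - \frac{3}{18425}\right) + 275272 = \left(-276 - 478 + \frac{3}{18425}\right) + 275272 = - \frac{13892447}{18425} + 275272 = \frac{5057994153}{18425}$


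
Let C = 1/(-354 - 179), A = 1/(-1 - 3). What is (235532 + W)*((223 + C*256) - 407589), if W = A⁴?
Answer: -6545945670123231/68224 ≈ -9.5948e+10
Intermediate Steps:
A = -¼ (A = 1/(-4) = -¼ ≈ -0.25000)
C = -1/533 (C = 1/(-533) = -1/533 ≈ -0.0018762)
W = 1/256 (W = (-¼)⁴ = 1/256 ≈ 0.0039063)
(235532 + W)*((223 + C*256) - 407589) = (235532 + 1/256)*((223 - 1/533*256) - 407589) = 60296193*((223 - 256/533) - 407589)/256 = 60296193*(118603/533 - 407589)/256 = (60296193/256)*(-217126334/533) = -6545945670123231/68224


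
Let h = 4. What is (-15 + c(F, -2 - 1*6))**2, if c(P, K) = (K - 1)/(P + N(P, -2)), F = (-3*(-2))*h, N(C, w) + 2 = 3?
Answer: 147456/625 ≈ 235.93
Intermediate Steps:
N(C, w) = 1 (N(C, w) = -2 + 3 = 1)
F = 24 (F = -3*(-2)*4 = 6*4 = 24)
c(P, K) = (-1 + K)/(1 + P) (c(P, K) = (K - 1)/(P + 1) = (-1 + K)/(1 + P))
(-15 + c(F, -2 - 1*6))**2 = (-15 + (-1 + (-2 - 1*6))/(1 + 24))**2 = (-15 + (-1 + (-2 - 6))/25)**2 = (-15 + (-1 - 8)/25)**2 = (-15 + (1/25)*(-9))**2 = (-15 - 9/25)**2 = (-384/25)**2 = 147456/625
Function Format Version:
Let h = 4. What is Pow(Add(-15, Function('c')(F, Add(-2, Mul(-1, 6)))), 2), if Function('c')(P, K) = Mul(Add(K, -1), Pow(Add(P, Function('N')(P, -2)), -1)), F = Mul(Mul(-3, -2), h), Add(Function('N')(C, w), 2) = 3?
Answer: Rational(147456, 625) ≈ 235.93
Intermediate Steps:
Function('N')(C, w) = 1 (Function('N')(C, w) = Add(-2, 3) = 1)
F = 24 (F = Mul(Mul(-3, -2), 4) = Mul(6, 4) = 24)
Function('c')(P, K) = Mul(Pow(Add(1, P), -1), Add(-1, K)) (Function('c')(P, K) = Mul(Add(K, -1), Pow(Add(P, 1), -1)) = Mul(Add(-1, K), Pow(Add(1, P), -1)) = Mul(Pow(Add(1, P), -1), Add(-1, K)))
Pow(Add(-15, Function('c')(F, Add(-2, Mul(-1, 6)))), 2) = Pow(Add(-15, Mul(Pow(Add(1, 24), -1), Add(-1, Add(-2, Mul(-1, 6))))), 2) = Pow(Add(-15, Mul(Pow(25, -1), Add(-1, Add(-2, -6)))), 2) = Pow(Add(-15, Mul(Rational(1, 25), Add(-1, -8))), 2) = Pow(Add(-15, Mul(Rational(1, 25), -9)), 2) = Pow(Add(-15, Rational(-9, 25)), 2) = Pow(Rational(-384, 25), 2) = Rational(147456, 625)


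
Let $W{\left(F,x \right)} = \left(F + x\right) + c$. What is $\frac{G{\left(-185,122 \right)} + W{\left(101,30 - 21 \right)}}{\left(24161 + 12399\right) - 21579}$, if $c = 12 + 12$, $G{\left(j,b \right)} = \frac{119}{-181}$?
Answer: $\frac{24135}{2711561} \approx 0.0089008$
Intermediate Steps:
$G{\left(j,b \right)} = - \frac{119}{181}$ ($G{\left(j,b \right)} = 119 \left(- \frac{1}{181}\right) = - \frac{119}{181}$)
$c = 24$
$W{\left(F,x \right)} = 24 + F + x$ ($W{\left(F,x \right)} = \left(F + x\right) + 24 = 24 + F + x$)
$\frac{G{\left(-185,122 \right)} + W{\left(101,30 - 21 \right)}}{\left(24161 + 12399\right) - 21579} = \frac{- \frac{119}{181} + \left(24 + 101 + \left(30 - 21\right)\right)}{\left(24161 + 12399\right) - 21579} = \frac{- \frac{119}{181} + \left(24 + 101 + 9\right)}{36560 - 21579} = \frac{- \frac{119}{181} + 134}{14981} = \frac{24135}{181} \cdot \frac{1}{14981} = \frac{24135}{2711561}$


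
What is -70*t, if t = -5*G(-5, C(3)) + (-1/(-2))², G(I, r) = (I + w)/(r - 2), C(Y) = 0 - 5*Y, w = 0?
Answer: 2905/34 ≈ 85.441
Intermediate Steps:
C(Y) = -5*Y
G(I, r) = I/(-2 + r) (G(I, r) = (I + 0)/(r - 2) = I/(-2 + r))
t = -83/68 (t = -(-25)/(-2 - 5*3) + (-1/(-2))² = -(-25)/(-2 - 15) + (-1*(-½))² = -(-25)/(-17) + (½)² = -(-25)*(-1)/17 + ¼ = -5*5/17 + ¼ = -25/17 + ¼ = -83/68 ≈ -1.2206)
-70*t = -70*(-83/68) = 2905/34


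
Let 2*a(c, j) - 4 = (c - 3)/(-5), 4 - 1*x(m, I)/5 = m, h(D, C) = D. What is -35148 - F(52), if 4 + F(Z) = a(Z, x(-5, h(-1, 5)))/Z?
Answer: -18274851/520 ≈ -35144.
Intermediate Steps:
x(m, I) = 20 - 5*m
a(c, j) = 23/10 - c/10 (a(c, j) = 2 + ((c - 3)/(-5))/2 = 2 + ((-3 + c)*(-⅕))/2 = 2 + (⅗ - c/5)/2 = 2 + (3/10 - c/10) = 23/10 - c/10)
F(Z) = -4 + (23/10 - Z/10)/Z
-35148 - F(52) = -35148 - (23 - 41*52)/(10*52) = -35148 - (23 - 2132)/(10*52) = -35148 - (-2109)/(10*52) = -35148 - 1*(-2109/520) = -35148 + 2109/520 = -18274851/520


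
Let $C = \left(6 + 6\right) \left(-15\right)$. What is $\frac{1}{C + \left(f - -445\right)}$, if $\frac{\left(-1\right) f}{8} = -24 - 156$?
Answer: $\frac{1}{1705} \approx 0.00058651$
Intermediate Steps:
$f = 1440$ ($f = - 8 \left(-24 - 156\right) = \left(-8\right) \left(-180\right) = 1440$)
$C = -180$ ($C = 12 \left(-15\right) = -180$)
$\frac{1}{C + \left(f - -445\right)} = \frac{1}{-180 + \left(1440 - -445\right)} = \frac{1}{-180 + \left(1440 + 445\right)} = \frac{1}{-180 + 1885} = \frac{1}{1705}$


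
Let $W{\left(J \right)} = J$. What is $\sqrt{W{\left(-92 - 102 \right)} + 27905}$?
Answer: $3 \sqrt{3079} \approx 166.47$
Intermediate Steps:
$\sqrt{W{\left(-92 - 102 \right)} + 27905} = \sqrt{\left(-92 - 102\right) + 27905} = \sqrt{-194 + 27905} = \sqrt{27711} = 3 \sqrt{3079}$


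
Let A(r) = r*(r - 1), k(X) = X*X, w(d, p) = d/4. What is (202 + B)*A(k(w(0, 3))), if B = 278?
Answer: 0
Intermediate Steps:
w(d, p) = d/4 (w(d, p) = d*(1/4) = d/4)
k(X) = X**2
A(r) = r*(-1 + r)
(202 + B)*A(k(w(0, 3))) = (202 + 278)*(((1/4)*0)**2*(-1 + ((1/4)*0)**2)) = 480*(0**2*(-1 + 0**2)) = 480*(0*(-1 + 0)) = 480*(0*(-1)) = 480*0 = 0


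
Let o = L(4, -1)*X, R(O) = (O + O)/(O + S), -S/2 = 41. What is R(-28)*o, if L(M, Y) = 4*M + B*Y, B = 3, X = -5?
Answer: -364/11 ≈ -33.091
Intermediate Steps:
L(M, Y) = 3*Y + 4*M (L(M, Y) = 4*M + 3*Y = 3*Y + 4*M)
S = -82 (S = -2*41 = -82)
R(O) = 2*O/(-82 + O) (R(O) = (O + O)/(O - 82) = (2*O)/(-82 + O) = 2*O/(-82 + O))
o = -65 (o = (3*(-1) + 4*4)*(-5) = (-3 + 16)*(-5) = 13*(-5) = -65)
R(-28)*o = (2*(-28)/(-82 - 28))*(-65) = (2*(-28)/(-110))*(-65) = (2*(-28)*(-1/110))*(-65) = (28/55)*(-65) = -364/11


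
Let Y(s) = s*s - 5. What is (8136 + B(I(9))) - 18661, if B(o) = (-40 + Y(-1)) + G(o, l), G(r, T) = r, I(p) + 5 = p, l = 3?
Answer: -10565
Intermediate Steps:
I(p) = -5 + p
Y(s) = -5 + s**2 (Y(s) = s**2 - 5 = -5 + s**2)
B(o) = -44 + o (B(o) = (-40 + (-5 + (-1)**2)) + o = (-40 + (-5 + 1)) + o = (-40 - 4) + o = -44 + o)
(8136 + B(I(9))) - 18661 = (8136 + (-44 + (-5 + 9))) - 18661 = (8136 + (-44 + 4)) - 18661 = (8136 - 40) - 18661 = 8096 - 18661 = -10565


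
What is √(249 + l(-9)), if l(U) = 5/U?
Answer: 2*√559/3 ≈ 15.762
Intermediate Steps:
√(249 + l(-9)) = √(249 + 5/(-9)) = √(249 + 5*(-⅑)) = √(249 - 5/9) = √(2236/9) = 2*√559/3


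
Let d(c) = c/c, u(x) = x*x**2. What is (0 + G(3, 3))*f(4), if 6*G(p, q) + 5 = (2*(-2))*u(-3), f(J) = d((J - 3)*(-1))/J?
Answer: 103/24 ≈ 4.2917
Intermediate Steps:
u(x) = x**3
d(c) = 1
f(J) = 1/J
G(p, q) = 103/6 (G(p, q) = -5/6 + ((2*(-2))*(-3)**3)/6 = -5/6 + (-4*(-27))/6 = -5/6 + (1/6)*108 = -5/6 + 18 = 103/6)
(0 + G(3, 3))*f(4) = (0 + 103/6)/4 = (103/6)*(1/4) = 103/24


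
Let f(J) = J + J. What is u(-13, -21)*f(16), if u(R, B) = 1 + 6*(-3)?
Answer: -544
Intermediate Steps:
u(R, B) = -17 (u(R, B) = 1 - 18 = -17)
f(J) = 2*J
u(-13, -21)*f(16) = -34*16 = -17*32 = -544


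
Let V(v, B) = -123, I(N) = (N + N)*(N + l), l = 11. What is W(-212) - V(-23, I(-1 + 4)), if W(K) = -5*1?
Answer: 118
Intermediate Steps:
W(K) = -5
I(N) = 2*N*(11 + N) (I(N) = (N + N)*(N + 11) = (2*N)*(11 + N) = 2*N*(11 + N))
W(-212) - V(-23, I(-1 + 4)) = -5 - 1*(-123) = -5 + 123 = 118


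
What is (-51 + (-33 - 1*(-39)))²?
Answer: 2025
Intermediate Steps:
(-51 + (-33 - 1*(-39)))² = (-51 + (-33 + 39))² = (-51 + 6)² = (-45)² = 2025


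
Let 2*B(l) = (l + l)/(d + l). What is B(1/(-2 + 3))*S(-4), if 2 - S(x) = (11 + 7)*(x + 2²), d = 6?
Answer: 2/7 ≈ 0.28571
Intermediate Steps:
S(x) = -70 - 18*x (S(x) = 2 - (11 + 7)*(x + 2²) = 2 - 18*(x + 4) = 2 - 18*(4 + x) = 2 - (72 + 18*x) = 2 + (-72 - 18*x) = -70 - 18*x)
B(l) = l/(6 + l) (B(l) = ((l + l)/(6 + l))/2 = ((2*l)/(6 + l))/2 = (2*l/(6 + l))/2 = l/(6 + l))
B(1/(-2 + 3))*S(-4) = (1/((-2 + 3)*(6 + 1/(-2 + 3))))*(-70 - 18*(-4)) = (1/(1*(6 + 1/1)))*(-70 + 72) = (1/(6 + 1))*2 = (1/7)*2 = (1*(⅐))*2 = (⅐)*2 = 2/7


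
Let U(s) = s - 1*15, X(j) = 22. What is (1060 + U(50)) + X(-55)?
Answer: 1117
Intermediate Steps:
U(s) = -15 + s (U(s) = s - 15 = -15 + s)
(1060 + U(50)) + X(-55) = (1060 + (-15 + 50)) + 22 = (1060 + 35) + 22 = 1095 + 22 = 1117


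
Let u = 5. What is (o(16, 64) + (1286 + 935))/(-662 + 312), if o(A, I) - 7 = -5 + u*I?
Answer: -2543/350 ≈ -7.2657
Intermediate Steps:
o(A, I) = 2 + 5*I (o(A, I) = 7 + (-5 + 5*I) = 2 + 5*I)
(o(16, 64) + (1286 + 935))/(-662 + 312) = ((2 + 5*64) + (1286 + 935))/(-662 + 312) = ((2 + 320) + 2221)/(-350) = (322 + 2221)*(-1/350) = 2543*(-1/350) = -2543/350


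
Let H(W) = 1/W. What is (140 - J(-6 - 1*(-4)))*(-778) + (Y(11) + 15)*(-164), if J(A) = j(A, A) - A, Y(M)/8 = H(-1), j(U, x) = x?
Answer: -110068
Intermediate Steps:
Y(M) = -8 (Y(M) = 8/(-1) = 8*(-1) = -8)
J(A) = 0 (J(A) = A - A = 0)
(140 - J(-6 - 1*(-4)))*(-778) + (Y(11) + 15)*(-164) = (140 - 1*0)*(-778) + (-8 + 15)*(-164) = (140 + 0)*(-778) + 7*(-164) = 140*(-778) - 1148 = -108920 - 1148 = -110068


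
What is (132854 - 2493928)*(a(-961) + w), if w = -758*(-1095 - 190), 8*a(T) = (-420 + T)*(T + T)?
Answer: -6166252871157/2 ≈ -3.0831e+12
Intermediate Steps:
a(T) = T*(-420 + T)/4 (a(T) = ((-420 + T)*(T + T))/8 = ((-420 + T)*(2*T))/8 = (2*T*(-420 + T))/8 = T*(-420 + T)/4)
w = 974030 (w = -758*(-1285) = 974030)
(132854 - 2493928)*(a(-961) + w) = (132854 - 2493928)*((¼)*(-961)*(-420 - 961) + 974030) = -2361074*((¼)*(-961)*(-1381) + 974030) = -2361074*(1327141/4 + 974030) = -2361074*5223261/4 = -6166252871157/2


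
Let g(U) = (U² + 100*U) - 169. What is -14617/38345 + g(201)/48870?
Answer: 31981955/37478403 ≈ 0.85334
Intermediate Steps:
g(U) = -169 + U² + 100*U
-14617/38345 + g(201)/48870 = -14617/38345 + (-169 + 201² + 100*201)/48870 = -14617*1/38345 + (-169 + 40401 + 20100)*(1/48870) = -14617/38345 + 60332*(1/48870) = -14617/38345 + 30166/24435 = 31981955/37478403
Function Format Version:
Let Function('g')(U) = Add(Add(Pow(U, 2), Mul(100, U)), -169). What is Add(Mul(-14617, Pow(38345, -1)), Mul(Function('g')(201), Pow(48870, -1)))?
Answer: Rational(31981955, 37478403) ≈ 0.85334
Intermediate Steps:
Function('g')(U) = Add(-169, Pow(U, 2), Mul(100, U))
Add(Mul(-14617, Pow(38345, -1)), Mul(Function('g')(201), Pow(48870, -1))) = Add(Mul(-14617, Pow(38345, -1)), Mul(Add(-169, Pow(201, 2), Mul(100, 201)), Pow(48870, -1))) = Add(Mul(-14617, Rational(1, 38345)), Mul(Add(-169, 40401, 20100), Rational(1, 48870))) = Add(Rational(-14617, 38345), Mul(60332, Rational(1, 48870))) = Add(Rational(-14617, 38345), Rational(30166, 24435)) = Rational(31981955, 37478403)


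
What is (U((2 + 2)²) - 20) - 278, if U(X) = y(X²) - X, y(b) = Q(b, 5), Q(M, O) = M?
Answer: -58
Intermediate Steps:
y(b) = b
U(X) = X² - X
(U((2 + 2)²) - 20) - 278 = ((2 + 2)²*(-1 + (2 + 2)²) - 20) - 278 = (4²*(-1 + 4²) - 20) - 278 = (16*(-1 + 16) - 20) - 278 = (16*15 - 20) - 278 = (240 - 20) - 278 = 220 - 278 = -58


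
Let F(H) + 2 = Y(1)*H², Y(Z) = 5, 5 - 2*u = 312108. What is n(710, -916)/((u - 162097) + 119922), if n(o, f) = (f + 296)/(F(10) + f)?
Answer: -620/82858677 ≈ -7.4826e-6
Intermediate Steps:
u = -312103/2 (u = 5/2 - ½*312108 = 5/2 - 156054 = -312103/2 ≈ -1.5605e+5)
F(H) = -2 + 5*H²
n(o, f) = (296 + f)/(498 + f) (n(o, f) = (f + 296)/((-2 + 5*10²) + f) = (296 + f)/((-2 + 5*100) + f) = (296 + f)/((-2 + 500) + f) = (296 + f)/(498 + f))
n(710, -916)/((u - 162097) + 119922) = ((296 - 916)/(498 - 916))/((-312103/2 - 162097) + 119922) = (-620/(-418))/(-636297/2 + 119922) = (-1/418*(-620))/(-396453/2) = (310/209)*(-2/396453) = -620/82858677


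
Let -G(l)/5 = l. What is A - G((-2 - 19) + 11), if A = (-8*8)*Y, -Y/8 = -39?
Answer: -20018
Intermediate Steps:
Y = 312 (Y = -8*(-39) = 312)
G(l) = -5*l
A = -19968 (A = -8*8*312 = -64*312 = -19968)
A - G((-2 - 19) + 11) = -19968 - (-5)*((-2 - 19) + 11) = -19968 - (-5)*(-21 + 11) = -19968 - (-5)*(-10) = -19968 - 1*50 = -19968 - 50 = -20018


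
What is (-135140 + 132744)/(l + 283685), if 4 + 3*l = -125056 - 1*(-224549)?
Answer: -599/79212 ≈ -0.0075620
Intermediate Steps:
l = 33163 (l = -4/3 + (-125056 - 1*(-224549))/3 = -4/3 + (-125056 + 224549)/3 = -4/3 + (⅓)*99493 = -4/3 + 99493/3 = 33163)
(-135140 + 132744)/(l + 283685) = (-135140 + 132744)/(33163 + 283685) = -2396/316848 = -2396*1/316848 = -599/79212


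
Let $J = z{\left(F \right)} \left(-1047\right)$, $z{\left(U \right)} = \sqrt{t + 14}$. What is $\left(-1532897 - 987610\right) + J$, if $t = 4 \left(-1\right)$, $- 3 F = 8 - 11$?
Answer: $-2520507 - 1047 \sqrt{10} \approx -2.5238 \cdot 10^{6}$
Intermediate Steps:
$F = 1$ ($F = - \frac{8 - 11}{3} = \left(- \frac{1}{3}\right) \left(-3\right) = 1$)
$t = -4$
$z{\left(U \right)} = \sqrt{10}$ ($z{\left(U \right)} = \sqrt{-4 + 14} = \sqrt{10}$)
$J = - 1047 \sqrt{10}$ ($J = \sqrt{10} \left(-1047\right) = - 1047 \sqrt{10} \approx -3310.9$)
$\left(-1532897 - 987610\right) + J = \left(-1532897 - 987610\right) - 1047 \sqrt{10} = -2520507 - 1047 \sqrt{10}$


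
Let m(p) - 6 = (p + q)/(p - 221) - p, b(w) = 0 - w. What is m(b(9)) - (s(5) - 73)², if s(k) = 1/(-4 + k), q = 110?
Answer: -1188971/230 ≈ -5169.4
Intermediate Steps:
b(w) = -w
m(p) = 6 - p + (110 + p)/(-221 + p) (m(p) = 6 + ((p + 110)/(p - 221) - p) = 6 + ((110 + p)/(-221 + p) - p) = 6 + (-p + (110 + p)/(-221 + p)) = 6 - p + (110 + p)/(-221 + p))
m(b(9)) - (s(5) - 73)² = (-1216 - (-1*9)² + 228*(-1*9))/(-221 - 1*9) - (1/(-4 + 5) - 73)² = (-1216 - 1*(-9)² + 228*(-9))/(-221 - 9) - (1/1 - 73)² = (-1216 - 1*81 - 2052)/(-230) - (1 - 73)² = -(-1216 - 81 - 2052)/230 - 1*(-72)² = -1/230*(-3349) - 1*5184 = 3349/230 - 5184 = -1188971/230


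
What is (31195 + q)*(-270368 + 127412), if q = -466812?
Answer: 62274063852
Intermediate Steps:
(31195 + q)*(-270368 + 127412) = (31195 - 466812)*(-270368 + 127412) = -435617*(-142956) = 62274063852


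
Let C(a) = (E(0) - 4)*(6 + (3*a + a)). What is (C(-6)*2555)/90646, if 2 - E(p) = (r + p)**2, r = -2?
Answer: 137970/45323 ≈ 3.0442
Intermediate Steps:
E(p) = 2 - (-2 + p)**2
C(a) = -36 - 24*a (C(a) = ((2 - (-2 + 0)**2) - 4)*(6 + (3*a + a)) = ((2 - 1*(-2)**2) - 4)*(6 + 4*a) = ((2 - 1*4) - 4)*(6 + 4*a) = ((2 - 4) - 4)*(6 + 4*a) = (-2 - 4)*(6 + 4*a) = -6*(6 + 4*a) = -36 - 24*a)
(C(-6)*2555)/90646 = ((-36 - 24*(-6))*2555)/90646 = ((-36 + 144)*2555)*(1/90646) = (108*2555)*(1/90646) = 275940*(1/90646) = 137970/45323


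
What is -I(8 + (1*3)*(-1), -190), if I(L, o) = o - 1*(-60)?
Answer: 130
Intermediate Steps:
I(L, o) = 60 + o (I(L, o) = o + 60 = 60 + o)
-I(8 + (1*3)*(-1), -190) = -(60 - 190) = -1*(-130) = 130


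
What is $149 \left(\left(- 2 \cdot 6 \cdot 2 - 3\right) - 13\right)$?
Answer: $-5960$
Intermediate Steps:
$149 \left(\left(- 2 \cdot 6 \cdot 2 - 3\right) - 13\right) = 149 \left(\left(\left(-2\right) 12 - 3\right) - 13\right) = 149 \left(\left(-24 - 3\right) - 13\right) = 149 \left(-27 - 13\right) = 149 \left(-40\right) = -5960$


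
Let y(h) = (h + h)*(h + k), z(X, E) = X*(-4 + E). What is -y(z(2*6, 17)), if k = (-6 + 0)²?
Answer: -59904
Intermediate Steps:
k = 36 (k = (-6)² = 36)
y(h) = 2*h*(36 + h) (y(h) = (h + h)*(h + 36) = (2*h)*(36 + h) = 2*h*(36 + h))
-y(z(2*6, 17)) = -2*(2*6)*(-4 + 17)*(36 + (2*6)*(-4 + 17)) = -2*12*13*(36 + 12*13) = -2*156*(36 + 156) = -2*156*192 = -1*59904 = -59904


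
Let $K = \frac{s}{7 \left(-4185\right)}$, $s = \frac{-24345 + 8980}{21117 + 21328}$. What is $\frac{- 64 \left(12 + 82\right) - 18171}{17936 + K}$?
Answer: $- \frac{859278608955}{637202676679} \approx -1.3485$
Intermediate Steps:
$s = - \frac{3073}{8489}$ ($s = - \frac{15365}{42445} = \left(-15365\right) \frac{1}{42445} = - \frac{3073}{8489} \approx -0.362$)
$K = \frac{439}{35526465}$ ($K = - \frac{3073}{8489 \cdot 7 \left(-4185\right)} = - \frac{3073}{8489 \left(-29295\right)} = \left(- \frac{3073}{8489}\right) \left(- \frac{1}{29295}\right) = \frac{439}{35526465} \approx 1.2357 \cdot 10^{-5}$)
$\frac{- 64 \left(12 + 82\right) - 18171}{17936 + K} = \frac{- 64 \left(12 + 82\right) - 18171}{17936 + \frac{439}{35526465}} = \frac{\left(-64\right) 94 - 18171}{\frac{637202676679}{35526465}} = \left(-6016 - 18171\right) \frac{35526465}{637202676679} = \left(-24187\right) \frac{35526465}{637202676679} = - \frac{859278608955}{637202676679}$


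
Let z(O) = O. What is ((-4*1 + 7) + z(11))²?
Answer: 196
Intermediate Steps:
((-4*1 + 7) + z(11))² = ((-4*1 + 7) + 11)² = ((-4 + 7) + 11)² = (3 + 11)² = 14² = 196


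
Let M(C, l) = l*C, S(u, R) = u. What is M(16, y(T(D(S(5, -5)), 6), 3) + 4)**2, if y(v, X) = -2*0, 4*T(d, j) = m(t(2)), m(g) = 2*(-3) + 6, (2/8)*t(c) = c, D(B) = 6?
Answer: 4096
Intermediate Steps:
t(c) = 4*c
m(g) = 0 (m(g) = -6 + 6 = 0)
T(d, j) = 0 (T(d, j) = (1/4)*0 = 0)
y(v, X) = 0
M(C, l) = C*l
M(16, y(T(D(S(5, -5)), 6), 3) + 4)**2 = (16*(0 + 4))**2 = (16*4)**2 = 64**2 = 4096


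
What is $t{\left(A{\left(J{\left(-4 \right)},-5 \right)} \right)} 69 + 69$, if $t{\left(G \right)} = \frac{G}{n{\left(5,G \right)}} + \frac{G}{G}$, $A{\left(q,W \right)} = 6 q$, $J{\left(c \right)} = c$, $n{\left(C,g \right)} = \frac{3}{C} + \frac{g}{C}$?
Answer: $\frac{3726}{7} \approx 532.29$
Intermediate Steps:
$t{\left(G \right)} = 1 + \frac{G}{\frac{3}{5} + \frac{G}{5}}$ ($t{\left(G \right)} = \frac{G}{\frac{1}{5} \left(3 + G\right)} + \frac{G}{G} = \frac{G}{\frac{1}{5} \left(3 + G\right)} + 1 = \frac{G}{\frac{3}{5} + \frac{G}{5}} + 1 = 1 + \frac{G}{\frac{3}{5} + \frac{G}{5}}$)
$t{\left(A{\left(J{\left(-4 \right)},-5 \right)} \right)} 69 + 69 = \frac{3 \left(1 + 2 \cdot 6 \left(-4\right)\right)}{3 + 6 \left(-4\right)} 69 + 69 = \frac{3 \left(1 + 2 \left(-24\right)\right)}{3 - 24} \cdot 69 + 69 = \frac{3 \left(1 - 48\right)}{-21} \cdot 69 + 69 = 3 \left(- \frac{1}{21}\right) \left(-47\right) 69 + 69 = \frac{47}{7} \cdot 69 + 69 = \frac{3243}{7} + 69 = \frac{3726}{7}$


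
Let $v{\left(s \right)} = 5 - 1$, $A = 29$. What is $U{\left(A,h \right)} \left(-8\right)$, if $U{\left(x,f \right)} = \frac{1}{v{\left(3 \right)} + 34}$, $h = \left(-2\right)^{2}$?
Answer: $- \frac{4}{19} \approx -0.21053$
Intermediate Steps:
$v{\left(s \right)} = 4$
$h = 4$
$U{\left(x,f \right)} = \frac{1}{38}$ ($U{\left(x,f \right)} = \frac{1}{4 + 34} = \frac{1}{38}$)
$U{\left(A,h \right)} \left(-8\right) = \frac{1}{38} \left(-8\right) = - \frac{4}{19}$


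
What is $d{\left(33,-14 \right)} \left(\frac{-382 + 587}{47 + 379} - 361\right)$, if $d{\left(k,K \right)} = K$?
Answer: $\frac{1075067}{213} \approx 5047.3$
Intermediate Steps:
$d{\left(33,-14 \right)} \left(\frac{-382 + 587}{47 + 379} - 361\right) = - 14 \left(\frac{-382 + 587}{47 + 379} - 361\right) = - 14 \left(\frac{205}{426} - 361\right) = \left(-14\right) \left(- \frac{153581}{426}\right) = \frac{1075067}{213}$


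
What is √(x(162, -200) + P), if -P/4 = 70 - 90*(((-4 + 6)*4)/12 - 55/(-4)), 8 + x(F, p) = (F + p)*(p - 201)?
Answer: 2*√5035 ≈ 141.92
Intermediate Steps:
x(F, p) = -8 + (-201 + p)*(F + p) (x(F, p) = -8 + (F + p)*(p - 201) = -8 + (F + p)*(-201 + p) = -8 + (-201 + p)*(F + p))
P = 4910 (P = -4*(70 - 90*(((-4 + 6)*4)/12 - 55/(-4))) = -4*(70 - 90*((2*4)*(1/12) - 55*(-¼))) = -4*(70 - 90*(8*(1/12) + 55/4)) = -4*(70 - 90*(⅔ + 55/4)) = -4*(70 - 90*173/12) = -4*(70 - 2595/2) = -4*(-2455/2) = 4910)
√(x(162, -200) + P) = √((-8 + (-200)² - 201*162 - 201*(-200) + 162*(-200)) + 4910) = √((-8 + 40000 - 32562 + 40200 - 32400) + 4910) = √(15230 + 4910) = √20140 = 2*√5035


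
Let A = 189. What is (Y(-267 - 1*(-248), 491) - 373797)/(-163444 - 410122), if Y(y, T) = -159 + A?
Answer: 373767/573566 ≈ 0.65166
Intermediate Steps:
Y(y, T) = 30 (Y(y, T) = -159 + 189 = 30)
(Y(-267 - 1*(-248), 491) - 373797)/(-163444 - 410122) = (30 - 373797)/(-163444 - 410122) = -373767/(-573566) = -373767*(-1/573566) = 373767/573566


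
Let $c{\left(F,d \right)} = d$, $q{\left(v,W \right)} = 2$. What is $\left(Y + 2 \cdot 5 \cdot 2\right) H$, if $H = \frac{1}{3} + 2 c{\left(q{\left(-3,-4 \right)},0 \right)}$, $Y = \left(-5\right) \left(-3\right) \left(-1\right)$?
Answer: $\frac{5}{3} \approx 1.6667$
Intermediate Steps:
$Y = -15$ ($Y = 15 \left(-1\right) = -15$)
$H = \frac{1}{3}$ ($H = \frac{1}{3} + 2 \cdot 0 = \frac{1}{3} + 0 = \frac{1}{3} \approx 0.33333$)
$\left(Y + 2 \cdot 5 \cdot 2\right) H = \left(-15 + 2 \cdot 5 \cdot 2\right) \frac{1}{3} = \left(-15 + 10 \cdot 2\right) \frac{1}{3} = \left(-15 + 20\right) \frac{1}{3} = 5 \cdot \frac{1}{3} = \frac{5}{3}$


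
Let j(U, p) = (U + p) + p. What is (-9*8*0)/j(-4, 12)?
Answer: 0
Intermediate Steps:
j(U, p) = U + 2*p
(-9*8*0)/j(-4, 12) = (-9*8*0)/(-4 + 2*12) = (-72*0)/(-4 + 24) = 0/20 = 0*(1/20) = 0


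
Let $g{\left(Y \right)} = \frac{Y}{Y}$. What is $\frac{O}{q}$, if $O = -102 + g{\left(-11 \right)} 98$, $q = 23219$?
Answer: $- \frac{4}{23219} \approx -0.00017227$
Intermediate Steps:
$g{\left(Y \right)} = 1$
$O = -4$ ($O = -102 + 1 \cdot 98 = -102 + 98 = -4$)
$\frac{O}{q} = - \frac{4}{23219}$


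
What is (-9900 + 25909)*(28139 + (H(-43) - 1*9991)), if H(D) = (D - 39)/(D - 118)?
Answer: 6682408170/23 ≈ 2.9054e+8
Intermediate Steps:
H(D) = (-39 + D)/(-118 + D)
(-9900 + 25909)*(28139 + (H(-43) - 1*9991)) = (-9900 + 25909)*(28139 + ((-39 - 43)/(-118 - 43) - 1*9991)) = 16009*(28139 + (-82/(-161) - 9991)) = 16009*(28139 + (-1/161*(-82) - 9991)) = 16009*(28139 + (82/161 - 9991)) = 16009*(28139 - 1608469/161) = 16009*(2921910/161) = 6682408170/23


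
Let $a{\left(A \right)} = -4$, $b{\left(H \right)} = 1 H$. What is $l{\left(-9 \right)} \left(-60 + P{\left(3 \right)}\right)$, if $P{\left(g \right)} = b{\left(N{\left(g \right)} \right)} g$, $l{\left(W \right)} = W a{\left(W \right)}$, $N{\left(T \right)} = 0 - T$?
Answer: $-2484$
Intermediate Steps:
$N{\left(T \right)} = - T$
$b{\left(H \right)} = H$
$l{\left(W \right)} = - 4 W$ ($l{\left(W \right)} = W \left(-4\right) = - 4 W$)
$P{\left(g \right)} = - g^{2}$ ($P{\left(g \right)} = - g g = - g^{2}$)
$l{\left(-9 \right)} \left(-60 + P{\left(3 \right)}\right) = \left(-4\right) \left(-9\right) \left(-60 - 3^{2}\right) = 36 \left(-60 - 9\right) = 36 \left(-69\right) = -2484$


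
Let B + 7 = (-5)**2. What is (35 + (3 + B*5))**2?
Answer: 16384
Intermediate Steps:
B = 18 (B = -7 + (-5)**2 = -7 + 25 = 18)
(35 + (3 + B*5))**2 = (35 + (3 + 18*5))**2 = (35 + (3 + 90))**2 = (35 + 93)**2 = 128**2 = 16384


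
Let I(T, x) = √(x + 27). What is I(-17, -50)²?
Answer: -23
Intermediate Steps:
I(T, x) = √(27 + x)
I(-17, -50)² = (√(27 - 50))² = (√(-23))² = (I*√23)² = -23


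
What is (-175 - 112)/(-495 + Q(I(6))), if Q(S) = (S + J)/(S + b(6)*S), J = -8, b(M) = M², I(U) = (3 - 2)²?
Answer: 10619/18322 ≈ 0.57958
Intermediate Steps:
I(U) = 1 (I(U) = 1² = 1)
Q(S) = (-8 + S)/(37*S) (Q(S) = (S - 8)/(S + 6²*S) = (-8 + S)/(S + 36*S) = (-8 + S)/((37*S)) = (-8 + S)*(1/(37*S)) = (-8 + S)/(37*S))
(-175 - 112)/(-495 + Q(I(6))) = (-175 - 112)/(-495 + (1/37)*(-8 + 1)/1) = -287/(-495 + (1/37)*1*(-7)) = -287/(-495 - 7/37) = -287/(-18322/37) = -287*(-37/18322) = 10619/18322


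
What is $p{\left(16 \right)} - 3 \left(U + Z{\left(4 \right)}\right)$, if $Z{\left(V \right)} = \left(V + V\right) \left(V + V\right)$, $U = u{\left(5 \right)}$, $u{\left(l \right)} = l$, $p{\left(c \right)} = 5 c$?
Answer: $-127$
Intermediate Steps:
$U = 5$
$Z{\left(V \right)} = 4 V^{2}$ ($Z{\left(V \right)} = 2 V 2 V = 4 V^{2}$)
$p{\left(16 \right)} - 3 \left(U + Z{\left(4 \right)}\right) = 5 \cdot 16 - 3 \left(5 + 4 \cdot 4^{2}\right) = 80 - 3 \left(5 + 4 \cdot 16\right) = 80 - 3 \left(5 + 64\right) = 80 - 207 = -127$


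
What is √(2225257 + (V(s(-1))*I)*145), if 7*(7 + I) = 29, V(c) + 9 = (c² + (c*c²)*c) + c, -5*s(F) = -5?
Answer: √109159393/7 ≈ 1492.6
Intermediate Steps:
s(F) = 1 (s(F) = -⅕*(-5) = 1)
V(c) = -9 + c + c² + c⁴ (V(c) = -9 + ((c² + (c*c²)*c) + c) = -9 + ((c² + c³*c) + c) = -9 + ((c² + c⁴) + c) = -9 + (c + c² + c⁴) = -9 + c + c² + c⁴)
I = -20/7 (I = -7 + (⅐)*29 = -7 + 29/7 = -20/7 ≈ -2.8571)
√(2225257 + (V(s(-1))*I)*145) = √(2225257 + ((-9 + 1 + 1² + 1⁴)*(-20/7))*145) = √(2225257 + ((-9 + 1 + 1 + 1)*(-20/7))*145) = √(2225257 - 6*(-20/7)*145) = √(2225257 + (120/7)*145) = √(2225257 + 17400/7) = √(15594199/7) = √109159393/7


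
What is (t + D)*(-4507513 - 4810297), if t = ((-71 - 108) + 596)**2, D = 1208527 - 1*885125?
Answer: -4633663052710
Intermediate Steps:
D = 323402 (D = 1208527 - 885125 = 323402)
t = 173889 (t = (-179 + 596)**2 = 417**2 = 173889)
(t + D)*(-4507513 - 4810297) = (173889 + 323402)*(-4507513 - 4810297) = 497291*(-9317810) = -4633663052710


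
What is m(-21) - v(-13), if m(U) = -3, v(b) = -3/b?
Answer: -42/13 ≈ -3.2308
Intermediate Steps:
m(-21) - v(-13) = -3 - (-3)/(-13) = -3 - (-3)*(-1)/13 = -3 - 1*3/13 = -3 - 3/13 = -42/13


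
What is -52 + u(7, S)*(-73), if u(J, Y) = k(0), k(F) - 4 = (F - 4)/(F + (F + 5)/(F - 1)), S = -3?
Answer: -2012/5 ≈ -402.40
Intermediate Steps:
k(F) = 4 + (-4 + F)/(F + (5 + F)/(-1 + F)) (k(F) = 4 + (F - 4)/(F + (F + 5)/(F - 1)) = 4 + (-4 + F)/(F + (5 + F)/(-1 + F)))
u(J, Y) = 24/5 (u(J, Y) = (24 - 5*0 + 5*0**2)/(5 + 0**2) = (24 + 0 + 5*0)/(5 + 0) = (24 + 0 + 0)/5 = (1/5)*24 = 24/5)
-52 + u(7, S)*(-73) = -52 + (24/5)*(-73) = -52 - 1752/5 = -2012/5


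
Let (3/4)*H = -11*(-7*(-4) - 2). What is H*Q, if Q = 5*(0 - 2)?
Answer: 11440/3 ≈ 3813.3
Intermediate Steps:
Q = -10 (Q = 5*(-2) = -10)
H = -1144/3 (H = 4*(-11*(-7*(-4) - 2))/3 = 4*(-11*(28 - 2))/3 = 4*(-11*26)/3 = (4/3)*(-286) = -1144/3 ≈ -381.33)
H*Q = -1144/3*(-10) = 11440/3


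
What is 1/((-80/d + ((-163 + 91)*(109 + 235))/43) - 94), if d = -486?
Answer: -243/162770 ≈ -0.0014929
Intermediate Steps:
1/((-80/d + ((-163 + 91)*(109 + 235))/43) - 94) = 1/((-80/(-486) + ((-163 + 91)*(109 + 235))/43) - 94) = 1/((-80*(-1/486) - 72*344*(1/43)) - 94) = 1/((40/243 - 24768*1/43) - 94) = 1/((40/243 - 576) - 94) = 1/(-139928/243 - 94) = 1/(-162770/243) = -243/162770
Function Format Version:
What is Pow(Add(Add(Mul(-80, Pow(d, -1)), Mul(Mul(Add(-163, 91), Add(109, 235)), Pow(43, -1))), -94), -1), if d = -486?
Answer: Rational(-243, 162770) ≈ -0.0014929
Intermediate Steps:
Pow(Add(Add(Mul(-80, Pow(d, -1)), Mul(Mul(Add(-163, 91), Add(109, 235)), Pow(43, -1))), -94), -1) = Pow(Add(Add(Mul(-80, Pow(-486, -1)), Mul(Mul(Add(-163, 91), Add(109, 235)), Pow(43, -1))), -94), -1) = Pow(Add(Add(Mul(-80, Rational(-1, 486)), Mul(Mul(-72, 344), Rational(1, 43))), -94), -1) = Pow(Add(Add(Rational(40, 243), Mul(-24768, Rational(1, 43))), -94), -1) = Pow(Add(Add(Rational(40, 243), -576), -94), -1) = Pow(Add(Rational(-139928, 243), -94), -1) = Pow(Rational(-162770, 243), -1) = Rational(-243, 162770)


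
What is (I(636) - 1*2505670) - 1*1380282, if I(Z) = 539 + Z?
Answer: -3884777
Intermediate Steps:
(I(636) - 1*2505670) - 1*1380282 = ((539 + 636) - 1*2505670) - 1*1380282 = (1175 - 2505670) - 1380282 = -2504495 - 1380282 = -3884777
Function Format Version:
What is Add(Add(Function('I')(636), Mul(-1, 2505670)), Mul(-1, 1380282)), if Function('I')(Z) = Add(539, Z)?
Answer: -3884777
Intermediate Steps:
Add(Add(Function('I')(636), Mul(-1, 2505670)), Mul(-1, 1380282)) = Add(Add(Add(539, 636), Mul(-1, 2505670)), Mul(-1, 1380282)) = Add(Add(1175, -2505670), -1380282) = Add(-2504495, -1380282) = -3884777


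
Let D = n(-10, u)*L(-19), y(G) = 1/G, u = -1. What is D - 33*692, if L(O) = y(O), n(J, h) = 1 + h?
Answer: -22836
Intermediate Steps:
L(O) = 1/O
D = 0 (D = (1 - 1)/(-19) = 0*(-1/19) = 0)
D - 33*692 = 0 - 33*692 = 0 - 22836 = -22836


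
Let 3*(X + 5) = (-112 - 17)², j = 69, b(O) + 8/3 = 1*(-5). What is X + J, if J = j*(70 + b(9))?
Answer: 9843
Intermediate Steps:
b(O) = -23/3 (b(O) = -8/3 + 1*(-5) = -8/3 - 5 = -23/3)
J = 4301 (J = 69*(70 - 23/3) = 69*(187/3) = 4301)
X = 5542 (X = -5 + (-112 - 17)²/3 = -5 + (⅓)*(-129)² = -5 + (⅓)*16641 = -5 + 5547 = 5542)
X + J = 5542 + 4301 = 9843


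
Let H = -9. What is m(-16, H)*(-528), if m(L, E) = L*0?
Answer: 0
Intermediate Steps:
m(L, E) = 0
m(-16, H)*(-528) = 0*(-528) = 0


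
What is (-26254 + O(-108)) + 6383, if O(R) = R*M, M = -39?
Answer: -15659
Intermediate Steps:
O(R) = -39*R (O(R) = R*(-39) = -39*R)
(-26254 + O(-108)) + 6383 = (-26254 - 39*(-108)) + 6383 = (-26254 + 4212) + 6383 = -22042 + 6383 = -15659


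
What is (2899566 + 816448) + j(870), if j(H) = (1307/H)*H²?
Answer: 4853104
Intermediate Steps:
j(H) = 1307*H
(2899566 + 816448) + j(870) = (2899566 + 816448) + 1307*870 = 3716014 + 1137090 = 4853104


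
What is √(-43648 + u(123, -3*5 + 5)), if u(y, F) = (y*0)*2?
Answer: 8*I*√682 ≈ 208.92*I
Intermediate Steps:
u(y, F) = 0 (u(y, F) = 0*2 = 0)
√(-43648 + u(123, -3*5 + 5)) = √(-43648 + 0) = √(-43648) = 8*I*√682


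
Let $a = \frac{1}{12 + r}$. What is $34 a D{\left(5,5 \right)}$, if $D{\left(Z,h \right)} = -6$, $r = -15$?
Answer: $68$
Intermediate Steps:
$a = - \frac{1}{3}$ ($a = \frac{1}{12 - 15} = \frac{1}{-3} = - \frac{1}{3} \approx -0.33333$)
$34 a D{\left(5,5 \right)} = 34 \left(- \frac{1}{3}\right) \left(-6\right) = \left(- \frac{34}{3}\right) \left(-6\right) = 68$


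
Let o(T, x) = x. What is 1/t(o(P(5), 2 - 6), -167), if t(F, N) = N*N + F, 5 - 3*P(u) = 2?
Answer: 1/27885 ≈ 3.5862e-5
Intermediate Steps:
P(u) = 1 (P(u) = 5/3 - 1/3*2 = 5/3 - 2/3 = 1)
t(F, N) = F + N**2 (t(F, N) = N**2 + F = F + N**2)
1/t(o(P(5), 2 - 6), -167) = 1/((2 - 6) + (-167)**2) = 1/(-4 + 27889) = 1/27885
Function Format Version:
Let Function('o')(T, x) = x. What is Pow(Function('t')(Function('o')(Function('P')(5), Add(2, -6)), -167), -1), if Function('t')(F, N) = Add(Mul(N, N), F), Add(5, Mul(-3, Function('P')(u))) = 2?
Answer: Rational(1, 27885) ≈ 3.5862e-5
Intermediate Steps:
Function('P')(u) = 1 (Function('P')(u) = Add(Rational(5, 3), Mul(Rational(-1, 3), 2)) = Add(Rational(5, 3), Rational(-2, 3)) = 1)
Function('t')(F, N) = Add(F, Pow(N, 2)) (Function('t')(F, N) = Add(Pow(N, 2), F) = Add(F, Pow(N, 2)))
Pow(Function('t')(Function('o')(Function('P')(5), Add(2, -6)), -167), -1) = Pow(Add(Add(2, -6), Pow(-167, 2)), -1) = Pow(Add(-4, 27889), -1) = Pow(27885, -1) = Rational(1, 27885)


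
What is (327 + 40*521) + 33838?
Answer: 55005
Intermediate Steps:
(327 + 40*521) + 33838 = (327 + 20840) + 33838 = 21167 + 33838 = 55005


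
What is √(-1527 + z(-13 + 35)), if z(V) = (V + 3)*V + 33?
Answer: 4*I*√59 ≈ 30.725*I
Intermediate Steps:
z(V) = 33 + V*(3 + V) (z(V) = (3 + V)*V + 33 = V*(3 + V) + 33 = 33 + V*(3 + V))
√(-1527 + z(-13 + 35)) = √(-1527 + (33 + (-13 + 35)² + 3*(-13 + 35))) = √(-1527 + (33 + 22² + 3*22)) = √(-1527 + (33 + 484 + 66)) = √(-1527 + 583) = √(-944) = 4*I*√59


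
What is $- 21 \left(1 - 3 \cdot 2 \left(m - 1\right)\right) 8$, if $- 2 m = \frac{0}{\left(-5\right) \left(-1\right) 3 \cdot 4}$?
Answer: $-1176$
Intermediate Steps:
$m = 0$ ($m = - \frac{0 \frac{1}{\left(-5\right) \left(-1\right) 3 \cdot 4}}{2} = - \frac{0 \frac{1}{5 \cdot 3 \cdot 4}}{2} = - \frac{0 \frac{1}{15 \cdot 4}}{2} = - \frac{0 \cdot \frac{1}{60}}{2} = \left(- \frac{1}{2}\right) 0 = 0$)
$- 21 \left(1 - 3 \cdot 2 \left(m - 1\right)\right) 8 = - 21 \left(1 - 3 \cdot 2 \left(0 - 1\right)\right) 8 = - 21 \left(1 - 3 \cdot 2 \left(-1\right)\right) 8 = - 21 \left(1 - -6\right) 8 = - 21 \left(1 + 6\right) 8 = \left(-21\right) 7 \cdot 8 = \left(-147\right) 8 = -1176$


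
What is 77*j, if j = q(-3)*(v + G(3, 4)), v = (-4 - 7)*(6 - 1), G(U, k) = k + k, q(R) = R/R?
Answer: -3619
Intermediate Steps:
q(R) = 1
G(U, k) = 2*k
v = -55 (v = -11*5 = -55)
j = -47 (j = 1*(-55 + 2*4) = 1*(-55 + 8) = 1*(-47) = -47)
77*j = 77*(-47) = -3619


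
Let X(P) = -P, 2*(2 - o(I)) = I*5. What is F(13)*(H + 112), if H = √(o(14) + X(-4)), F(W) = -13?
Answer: -1456 - 13*I*√29 ≈ -1456.0 - 70.007*I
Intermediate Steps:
o(I) = 2 - 5*I/2 (o(I) = 2 - I*5/2 = 2 - 5*I/2)
H = I*√29 (H = √((2 - 5/2*14) - 1*(-4)) = √((2 - 35) + 4) = √(-33 + 4) = √(-29) = I*√29 ≈ 5.3852*I)
F(13)*(H + 112) = -13*(I*√29 + 112) = -13*(112 + I*√29) = -1456 - 13*I*√29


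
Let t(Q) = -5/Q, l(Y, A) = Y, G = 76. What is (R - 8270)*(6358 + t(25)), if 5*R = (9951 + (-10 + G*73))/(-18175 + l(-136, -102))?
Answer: -24069846851471/457775 ≈ -5.2580e+7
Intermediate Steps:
R = -15489/91555 (R = ((9951 + (-10 + 76*73))/(-18175 - 136))/5 = ((9951 + (-10 + 5548))/(-18311))/5 = ((9951 + 5538)*(-1/18311))/5 = (15489*(-1/18311))/5 = (⅕)*(-15489/18311) = -15489/91555 ≈ -0.16918)
(R - 8270)*(6358 + t(25)) = (-15489/91555 - 8270)*(6358 - 5/25) = -757175339*(6358 - 5*1/25)/91555 = -757175339*(6358 - ⅕)/91555 = -757175339/91555*31789/5 = -24069846851471/457775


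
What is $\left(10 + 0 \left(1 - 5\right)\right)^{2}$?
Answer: $100$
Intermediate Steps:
$\left(10 + 0 \left(1 - 5\right)\right)^{2} = \left(10 + 0 \left(-4\right)\right)^{2} = \left(10 + 0\right)^{2} = 10^{2} = 100$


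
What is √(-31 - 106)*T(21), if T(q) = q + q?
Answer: 42*I*√137 ≈ 491.6*I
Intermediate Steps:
T(q) = 2*q
√(-31 - 106)*T(21) = √(-31 - 106)*(2*21) = √(-137)*42 = (I*√137)*42 = 42*I*√137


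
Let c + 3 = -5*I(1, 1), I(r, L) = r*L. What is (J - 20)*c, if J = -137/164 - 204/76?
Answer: 146574/779 ≈ 188.16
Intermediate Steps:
J = -10967/3116 (J = -137*1/164 - 204*1/76 = -137/164 - 51/19 = -10967/3116 ≈ -3.5196)
I(r, L) = L*r
c = -8 (c = -3 - 5 = -8)
(J - 20)*c = (-10967/3116 - 20)*(-8) = -73287/3116*(-8) = 146574/779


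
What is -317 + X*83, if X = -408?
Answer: -34181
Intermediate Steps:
-317 + X*83 = -317 - 408*83 = -317 - 33864 = -34181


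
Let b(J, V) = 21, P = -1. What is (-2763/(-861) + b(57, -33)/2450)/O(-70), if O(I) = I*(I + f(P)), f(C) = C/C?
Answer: 15391/23103500 ≈ 0.00066618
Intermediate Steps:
f(C) = 1
O(I) = I*(1 + I) (O(I) = I*(I + 1) = I*(1 + I))
(-2763/(-861) + b(57, -33)/2450)/O(-70) = (-2763/(-861) + 21/2450)/((-70*(1 - 70))) = (-2763*(-1/861) + 21*(1/2450))/((-70*(-69))) = (921/287 + 3/350)/4830 = (46173/14350)*(1/4830) = 15391/23103500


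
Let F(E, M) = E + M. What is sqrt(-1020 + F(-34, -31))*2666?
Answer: 2666*I*sqrt(1085) ≈ 87816.0*I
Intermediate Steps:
sqrt(-1020 + F(-34, -31))*2666 = sqrt(-1020 + (-34 - 31))*2666 = sqrt(-1020 - 65)*2666 = sqrt(-1085)*2666 = (I*sqrt(1085))*2666 = 2666*I*sqrt(1085)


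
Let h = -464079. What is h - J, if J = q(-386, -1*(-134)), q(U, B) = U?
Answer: -463693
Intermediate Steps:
J = -386
h - J = -464079 - 1*(-386) = -464079 + 386 = -463693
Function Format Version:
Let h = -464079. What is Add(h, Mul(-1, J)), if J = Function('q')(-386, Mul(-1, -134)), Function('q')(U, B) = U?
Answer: -463693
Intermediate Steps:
J = -386
Add(h, Mul(-1, J)) = Add(-464079, Mul(-1, -386)) = Add(-464079, 386) = -463693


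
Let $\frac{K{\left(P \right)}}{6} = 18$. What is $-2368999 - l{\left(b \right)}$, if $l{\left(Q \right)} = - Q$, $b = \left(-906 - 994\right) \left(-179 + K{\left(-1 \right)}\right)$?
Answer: $-2234099$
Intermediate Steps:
$K{\left(P \right)} = 108$ ($K{\left(P \right)} = 6 \cdot 18 = 108$)
$b = 134900$ ($b = \left(-906 - 994\right) \left(-179 + 108\right) = \left(-1900\right) \left(-71\right) = 134900$)
$-2368999 - l{\left(b \right)} = -2368999 - \left(-1\right) 134900 = -2368999 - -134900 = -2368999 + 134900 = -2234099$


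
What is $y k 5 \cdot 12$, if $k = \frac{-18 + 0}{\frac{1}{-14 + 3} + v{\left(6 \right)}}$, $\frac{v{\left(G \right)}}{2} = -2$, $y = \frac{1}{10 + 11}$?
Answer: $\frac{88}{7} \approx 12.571$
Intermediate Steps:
$y = \frac{1}{21} \approx 0.047619$
$v{\left(G \right)} = -4$ ($v{\left(G \right)} = 2 \left(-2\right) = -4$)
$k = \frac{22}{5}$ ($k = \frac{-18 + 0}{\frac{1}{-14 + 3} - 4} = - \frac{18}{\frac{1}{-11} - 4} = - \frac{18}{- \frac{1}{11} - 4} = - \frac{18}{- \frac{45}{11}} = \left(-18\right) \left(- \frac{11}{45}\right) = \frac{22}{5} \approx 4.4$)
$y k 5 \cdot 12 = \frac{1}{21} \cdot \frac{22}{5} \cdot 5 \cdot 12 = \frac{22}{105} \cdot 60 = \frac{88}{7}$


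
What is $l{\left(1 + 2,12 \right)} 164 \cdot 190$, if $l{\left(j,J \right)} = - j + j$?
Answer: $0$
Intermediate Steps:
$l{\left(j,J \right)} = 0$
$l{\left(1 + 2,12 \right)} 164 \cdot 190 = 0 \cdot 164 \cdot 190 = 0 \cdot 190 = 0$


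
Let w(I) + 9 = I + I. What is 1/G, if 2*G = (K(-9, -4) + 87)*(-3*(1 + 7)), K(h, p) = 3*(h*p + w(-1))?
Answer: -1/1944 ≈ -0.00051440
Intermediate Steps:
w(I) = -9 + 2*I (w(I) = -9 + (I + I) = -9 + 2*I)
K(h, p) = -33 + 3*h*p (K(h, p) = 3*(h*p + (-9 + 2*(-1))) = 3*(h*p + (-9 - 2)) = 3*(h*p - 11) = 3*(-11 + h*p) = -33 + 3*h*p)
G = -1944 (G = (((-33 + 3*(-9)*(-4)) + 87)*(-3*(1 + 7)))/2 = (((-33 + 108) + 87)*(-3*8))/2 = ((75 + 87)*(-24))/2 = (162*(-24))/2 = (1/2)*(-3888) = -1944)
1/G = 1/(-1944) = -1/1944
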